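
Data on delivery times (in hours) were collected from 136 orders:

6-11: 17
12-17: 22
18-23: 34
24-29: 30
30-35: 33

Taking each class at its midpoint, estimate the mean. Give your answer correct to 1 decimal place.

22.3

Midpoints: 8.5, 14.5, 20.5, 26.5, 32.5
Σfm = 17×8.5 + 22×14.5 + 34×20.5 + 30×26.5 + 33×32.5 = 3028
n = Σf = 136
Mean = 3028 / 136 = 22.2647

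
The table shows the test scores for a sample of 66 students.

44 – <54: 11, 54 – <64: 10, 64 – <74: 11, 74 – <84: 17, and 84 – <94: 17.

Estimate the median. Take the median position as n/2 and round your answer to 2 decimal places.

74.59

Cumulative frequencies: 11, 21, 32, 49, 66
n = 66; position = n/2 = 33.
This falls in the class 74 – <84: L = 74, F = 32, f = 17, h = 10.
Median ≈ 74 + ((33 − 32) / 17) × 10 = 74.5882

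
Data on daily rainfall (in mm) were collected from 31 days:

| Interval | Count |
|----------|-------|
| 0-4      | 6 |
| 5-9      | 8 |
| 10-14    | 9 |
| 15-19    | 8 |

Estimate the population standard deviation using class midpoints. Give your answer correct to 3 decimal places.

5.340

Midpoints: 2, 7, 12, 17
n = 31, Σfm = 312, mean = 10.0645
Σfm² = 4024
Σf(m − x̄)² = Σfm² − (Σfm)²/n = 4024 − 312²/31 = 883.8710
Population variance = 883.8710 / 31 = 28.5120
Standard deviation = √28.5120 = 5.3397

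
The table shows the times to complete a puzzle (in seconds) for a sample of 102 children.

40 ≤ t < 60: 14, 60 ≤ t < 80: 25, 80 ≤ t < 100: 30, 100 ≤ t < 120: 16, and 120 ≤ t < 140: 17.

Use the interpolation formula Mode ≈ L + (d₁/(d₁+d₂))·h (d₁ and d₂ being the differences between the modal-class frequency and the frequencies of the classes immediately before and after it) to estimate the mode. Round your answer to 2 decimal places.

85.26

Modal class: 80 ≤ t < 100 (highest frequency 30).
d₁ = 30 − 25 = 5, d₂ = 30 − 16 = 14
Mode ≈ 80 + (5/(5+14)) × 20 = 80 + 5.2632 = 85.2632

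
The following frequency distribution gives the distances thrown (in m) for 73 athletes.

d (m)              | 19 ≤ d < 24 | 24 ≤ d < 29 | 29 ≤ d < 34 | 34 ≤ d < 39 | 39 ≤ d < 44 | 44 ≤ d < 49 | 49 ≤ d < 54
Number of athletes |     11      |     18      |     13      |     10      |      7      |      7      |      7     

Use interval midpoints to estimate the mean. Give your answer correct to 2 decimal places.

33.76

Midpoints: 21.5, 26.5, 31.5, 36.5, 41.5, 46.5, 51.5
Σfm = 11×21.5 + 18×26.5 + 13×31.5 + 10×36.5 + 7×41.5 + 7×46.5 + 7×51.5 = 2464.5
n = Σf = 73
Mean = 2464.5 / 73 = 33.7603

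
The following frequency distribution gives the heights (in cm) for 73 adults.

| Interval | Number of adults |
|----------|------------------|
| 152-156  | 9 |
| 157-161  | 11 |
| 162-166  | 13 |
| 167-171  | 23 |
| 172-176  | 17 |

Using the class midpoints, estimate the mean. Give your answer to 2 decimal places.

165.92

Midpoints: 154, 159, 164, 169, 174
Σfm = 9×154 + 11×159 + 13×164 + 23×169 + 17×174 = 12112
n = Σf = 73
Mean = 12112 / 73 = 165.9178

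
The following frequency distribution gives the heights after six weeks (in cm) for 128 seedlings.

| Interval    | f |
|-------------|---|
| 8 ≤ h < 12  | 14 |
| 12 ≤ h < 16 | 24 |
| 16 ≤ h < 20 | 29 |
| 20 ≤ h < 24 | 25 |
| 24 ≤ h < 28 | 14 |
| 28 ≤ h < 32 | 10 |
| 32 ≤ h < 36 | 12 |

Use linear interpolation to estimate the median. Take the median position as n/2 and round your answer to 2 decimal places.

Cumulative frequencies: 14, 38, 67, 92, 106, 116, 128
n = 128; position = n/2 = 64.
This falls in the class 16 ≤ h < 20: L = 16, F = 38, f = 29, h = 4.
Median ≈ 16 + ((64 − 38) / 29) × 4 = 19.5862

19.59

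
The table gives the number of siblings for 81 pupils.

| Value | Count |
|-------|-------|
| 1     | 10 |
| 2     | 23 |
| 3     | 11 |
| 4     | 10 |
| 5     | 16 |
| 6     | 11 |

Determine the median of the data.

Cumulative frequencies: 10, 33, 44, 54, 70, 81
n = 81, so the median is the value in position (n+1)/2 = 41.
Position 41 falls at value 3.

3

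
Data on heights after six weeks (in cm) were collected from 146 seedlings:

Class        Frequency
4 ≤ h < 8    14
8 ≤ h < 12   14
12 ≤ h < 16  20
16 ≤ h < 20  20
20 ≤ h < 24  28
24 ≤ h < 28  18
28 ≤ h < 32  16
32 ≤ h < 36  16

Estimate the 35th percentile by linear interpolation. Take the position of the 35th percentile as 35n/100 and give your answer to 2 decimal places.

16.62

Cumulative frequencies: 14, 28, 48, 68, 96, 114, 130, 146
n = 146; position = 35n/100 = 51.1.
This falls in the class 16 ≤ h < 20: L = 16, F = 48, f = 20, h = 4.
35th percentile ≈ 16 + ((51.1 − 48) / 20) × 4 = 16.6200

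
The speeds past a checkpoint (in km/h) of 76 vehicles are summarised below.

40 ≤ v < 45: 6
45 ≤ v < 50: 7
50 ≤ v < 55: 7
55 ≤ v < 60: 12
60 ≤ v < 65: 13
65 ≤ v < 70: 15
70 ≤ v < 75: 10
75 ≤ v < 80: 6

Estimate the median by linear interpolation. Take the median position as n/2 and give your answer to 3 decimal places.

Cumulative frequencies: 6, 13, 20, 32, 45, 60, 70, 76
n = 76; position = n/2 = 38.
This falls in the class 60 ≤ v < 65: L = 60, F = 32, f = 13, h = 5.
Median ≈ 60 + ((38 − 32) / 13) × 5 = 62.3077

62.308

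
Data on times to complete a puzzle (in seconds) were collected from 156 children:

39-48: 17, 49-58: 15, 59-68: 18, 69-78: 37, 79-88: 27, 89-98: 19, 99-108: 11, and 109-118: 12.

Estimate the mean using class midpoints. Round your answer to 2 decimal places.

76.51

Midpoints: 43.5, 53.5, 63.5, 73.5, 83.5, 93.5, 103.5, 113.5
Σfm = 17×43.5 + 15×53.5 + 18×63.5 + 37×73.5 + 27×83.5 + 19×93.5 + 11×103.5 + 12×113.5 = 11936
n = Σf = 156
Mean = 11936 / 156 = 76.5128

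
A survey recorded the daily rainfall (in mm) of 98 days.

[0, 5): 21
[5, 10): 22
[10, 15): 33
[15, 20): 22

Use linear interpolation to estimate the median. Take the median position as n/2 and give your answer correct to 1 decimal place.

10.9

Cumulative frequencies: 21, 43, 76, 98
n = 98; position = n/2 = 49.
This falls in the class [10, 15): L = 10, F = 43, f = 33, h = 5.
Median ≈ 10 + ((49 − 43) / 33) × 5 = 10.9091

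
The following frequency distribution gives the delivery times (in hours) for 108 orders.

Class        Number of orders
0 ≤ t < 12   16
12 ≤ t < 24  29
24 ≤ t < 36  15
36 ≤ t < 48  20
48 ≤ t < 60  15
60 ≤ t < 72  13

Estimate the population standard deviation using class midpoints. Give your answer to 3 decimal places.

19.416

Midpoints: 6, 18, 30, 42, 54, 66
n = 108, Σfm = 3576, mean = 33.1111
Σfm² = 159120
Σf(m − x̄)² = Σfm² − (Σfm)²/n = 159120 − 3576²/108 = 40714.6667
Population variance = 40714.6667 / 108 = 376.9877
Standard deviation = √376.9877 = 19.4162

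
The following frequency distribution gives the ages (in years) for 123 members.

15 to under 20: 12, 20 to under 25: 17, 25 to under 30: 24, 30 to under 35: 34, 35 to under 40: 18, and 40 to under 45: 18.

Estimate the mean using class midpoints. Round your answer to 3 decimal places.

30.874

Midpoints: 17.5, 22.5, 27.5, 32.5, 37.5, 42.5
Σfm = 12×17.5 + 17×22.5 + 24×27.5 + 34×32.5 + 18×37.5 + 18×42.5 = 3797.5
n = Σf = 123
Mean = 3797.5 / 123 = 30.8740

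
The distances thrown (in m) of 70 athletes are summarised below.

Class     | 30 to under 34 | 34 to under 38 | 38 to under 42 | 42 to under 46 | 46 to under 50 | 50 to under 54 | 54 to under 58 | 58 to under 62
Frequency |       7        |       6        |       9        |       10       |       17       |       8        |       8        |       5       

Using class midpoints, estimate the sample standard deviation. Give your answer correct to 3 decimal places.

Midpoints: 32, 36, 40, 44, 48, 52, 56, 60
n = 70, Σfm = 3220, mean = 46.0000
Σfm² = 152592
Σf(m − x̄)² = Σfm² − (Σfm)²/n = 152592 − 3220²/70 = 4472.0000
Sample variance = 4472.0000 / 69 = 64.8116
Standard deviation = √64.8116 = 8.0506

8.051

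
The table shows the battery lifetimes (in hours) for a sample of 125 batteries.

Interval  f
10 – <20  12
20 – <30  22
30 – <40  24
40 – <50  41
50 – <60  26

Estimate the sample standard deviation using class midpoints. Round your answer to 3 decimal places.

Midpoints: 15, 25, 35, 45, 55
n = 125, Σfm = 4845, mean = 38.7600
Σfm² = 207525
Σf(m − x̄)² = Σfm² − (Σfm)²/n = 207525 − 4845²/125 = 19732.8000
Sample variance = 19732.8000 / 124 = 159.1355
Standard deviation = √159.1355 = 12.6149

12.615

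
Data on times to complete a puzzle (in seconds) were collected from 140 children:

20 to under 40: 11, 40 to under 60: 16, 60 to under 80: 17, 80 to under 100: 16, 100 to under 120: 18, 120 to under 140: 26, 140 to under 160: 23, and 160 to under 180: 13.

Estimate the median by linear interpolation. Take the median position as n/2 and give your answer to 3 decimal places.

Cumulative frequencies: 11, 27, 44, 60, 78, 104, 127, 140
n = 140; position = n/2 = 70.
This falls in the class 100 to under 120: L = 100, F = 60, f = 18, h = 20.
Median ≈ 100 + ((70 − 60) / 18) × 20 = 111.1111

111.111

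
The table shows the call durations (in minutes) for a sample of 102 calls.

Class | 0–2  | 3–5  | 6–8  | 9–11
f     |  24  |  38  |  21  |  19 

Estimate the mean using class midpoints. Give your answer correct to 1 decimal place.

5.0

Midpoints: 1, 4, 7, 10
Σfm = 24×1 + 38×4 + 21×7 + 19×10 = 513
n = Σf = 102
Mean = 513 / 102 = 5.0294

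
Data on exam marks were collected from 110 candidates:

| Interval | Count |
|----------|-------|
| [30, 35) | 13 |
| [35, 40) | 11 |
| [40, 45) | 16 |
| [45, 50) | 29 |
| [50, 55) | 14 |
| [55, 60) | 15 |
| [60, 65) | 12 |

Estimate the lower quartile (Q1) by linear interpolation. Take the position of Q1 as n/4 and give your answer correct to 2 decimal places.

Cumulative frequencies: 13, 24, 40, 69, 83, 98, 110
n = 110; position = n/4 = 27.5.
This falls in the class [40, 45): L = 40, F = 24, f = 16, h = 5.
Lower quartile ≈ 40 + ((27.5 − 24) / 16) × 5 = 41.0938

41.09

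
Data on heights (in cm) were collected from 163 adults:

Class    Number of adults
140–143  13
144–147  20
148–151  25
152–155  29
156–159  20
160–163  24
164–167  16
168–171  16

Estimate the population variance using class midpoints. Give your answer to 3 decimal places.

68.963

Midpoints: 141.5, 145.5, 149.5, 153.5, 157.5, 161.5, 165.5, 169.5
n = 163, Σfm = 25324.5, mean = 155.3650
Σfm² = 3945782.75
Σf(m − x̄)² = Σfm² − (Σfm)²/n = 3945782.75 − 25324.5²/163 = 11241.0307
Population variance = 11241.0307 / 163 = 68.9634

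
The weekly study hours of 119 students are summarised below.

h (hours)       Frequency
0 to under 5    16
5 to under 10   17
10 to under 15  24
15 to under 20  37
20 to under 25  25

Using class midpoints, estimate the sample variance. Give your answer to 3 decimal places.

43.616

Midpoints: 2.5, 7.5, 12.5, 17.5, 22.5
n = 119, Σfm = 1677.5, mean = 14.0966
Σfm² = 28793.75
Σf(m − x̄)² = Σfm² − (Σfm)²/n = 28793.75 − 1677.5²/119 = 5146.6387
Sample variance = 5146.6387 / 118 = 43.6156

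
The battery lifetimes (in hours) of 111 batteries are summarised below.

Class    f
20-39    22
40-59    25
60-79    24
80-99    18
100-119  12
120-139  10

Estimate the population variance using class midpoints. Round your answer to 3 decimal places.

Midpoints: 29.5, 49.5, 69.5, 89.5, 109.5, 129.5
n = 111, Σfm = 7774.5, mean = 70.0405
Σfm² = 652097.75
Σf(m − x̄)² = Σfm² − (Σfm)²/n = 652097.75 − 7774.5²/111 = 107567.5676
Population variance = 107567.5676 / 111 = 969.0772

969.077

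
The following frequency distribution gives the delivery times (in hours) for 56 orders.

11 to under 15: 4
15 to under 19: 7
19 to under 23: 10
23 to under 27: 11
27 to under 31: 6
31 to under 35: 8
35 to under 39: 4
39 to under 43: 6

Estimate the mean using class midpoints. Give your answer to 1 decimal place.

26.6

Midpoints: 13, 17, 21, 25, 29, 33, 37, 41
Σfm = 4×13 + 7×17 + 10×21 + 11×25 + 6×29 + 8×33 + 4×37 + 6×41 = 1488
n = Σf = 56
Mean = 1488 / 56 = 26.5714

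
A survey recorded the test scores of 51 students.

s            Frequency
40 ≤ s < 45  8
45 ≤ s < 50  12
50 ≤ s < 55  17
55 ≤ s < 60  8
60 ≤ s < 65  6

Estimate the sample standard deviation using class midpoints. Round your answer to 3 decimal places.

Midpoints: 42.5, 47.5, 52.5, 57.5, 62.5
n = 51, Σfm = 2637.5, mean = 51.7157
Σfm² = 138268.75
Σf(m − x̄)² = Σfm² − (Σfm)²/n = 138268.75 − 2637.5²/51 = 1868.6275
Sample variance = 1868.6275 / 50 = 37.3725
Standard deviation = √37.3725 = 6.1133

6.113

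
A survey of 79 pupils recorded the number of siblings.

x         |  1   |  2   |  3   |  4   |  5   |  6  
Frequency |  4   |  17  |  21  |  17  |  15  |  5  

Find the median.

Cumulative frequencies: 4, 21, 42, 59, 74, 79
n = 79, so the median is the value in position (n+1)/2 = 40.
Position 40 falls at value 3.

3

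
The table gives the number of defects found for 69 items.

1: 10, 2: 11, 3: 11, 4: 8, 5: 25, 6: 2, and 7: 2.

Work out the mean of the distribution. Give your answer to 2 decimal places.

3.59

Values: 1, 2, 3, 4, 5, 6, 7
Σfx = 10×1 + 11×2 + 11×3 + 8×4 + 25×5 + 2×6 + 2×7 = 248
n = Σf = 69
Mean = 248 / 69 = 3.5942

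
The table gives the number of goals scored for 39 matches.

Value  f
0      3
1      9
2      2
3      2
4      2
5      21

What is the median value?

Cumulative frequencies: 3, 12, 14, 16, 18, 39
n = 39, so the median is the value in position (n+1)/2 = 20.
Position 20 falls at value 5.

5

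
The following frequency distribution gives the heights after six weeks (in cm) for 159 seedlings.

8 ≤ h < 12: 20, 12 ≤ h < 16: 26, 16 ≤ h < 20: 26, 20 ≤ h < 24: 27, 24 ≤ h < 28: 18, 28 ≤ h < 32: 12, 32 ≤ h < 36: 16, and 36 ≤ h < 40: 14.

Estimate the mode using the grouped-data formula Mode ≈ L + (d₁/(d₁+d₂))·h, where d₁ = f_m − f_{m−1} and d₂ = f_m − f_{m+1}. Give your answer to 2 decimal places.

20.40

Modal class: 20 ≤ h < 24 (highest frequency 27).
d₁ = 27 − 26 = 1, d₂ = 27 − 18 = 9
Mode ≈ 20 + (1/(1+9)) × 4 = 20 + 0.4000 = 20.4000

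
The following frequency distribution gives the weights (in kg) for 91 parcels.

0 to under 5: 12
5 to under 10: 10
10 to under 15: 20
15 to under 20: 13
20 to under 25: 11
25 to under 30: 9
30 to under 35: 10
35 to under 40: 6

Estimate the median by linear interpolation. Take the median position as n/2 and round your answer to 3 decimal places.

16.346

Cumulative frequencies: 12, 22, 42, 55, 66, 75, 85, 91
n = 91; position = n/2 = 45.5.
This falls in the class 15 to under 20: L = 15, F = 42, f = 13, h = 5.
Median ≈ 15 + ((45.5 − 42) / 13) × 5 = 16.3462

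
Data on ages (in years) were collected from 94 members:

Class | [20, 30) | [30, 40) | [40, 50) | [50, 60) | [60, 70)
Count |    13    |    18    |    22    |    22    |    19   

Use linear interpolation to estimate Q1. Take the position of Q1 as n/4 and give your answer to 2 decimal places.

35.83

Cumulative frequencies: 13, 31, 53, 75, 94
n = 94; position = n/4 = 23.5.
This falls in the class [30, 40): L = 30, F = 13, f = 18, h = 10.
Lower quartile ≈ 30 + ((23.5 − 13) / 18) × 10 = 35.8333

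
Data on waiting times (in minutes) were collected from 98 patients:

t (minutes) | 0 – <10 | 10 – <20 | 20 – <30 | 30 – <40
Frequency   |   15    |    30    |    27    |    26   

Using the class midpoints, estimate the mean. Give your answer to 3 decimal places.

21.531

Midpoints: 5, 15, 25, 35
Σfm = 15×5 + 30×15 + 27×25 + 26×35 = 2110
n = Σf = 98
Mean = 2110 / 98 = 21.5306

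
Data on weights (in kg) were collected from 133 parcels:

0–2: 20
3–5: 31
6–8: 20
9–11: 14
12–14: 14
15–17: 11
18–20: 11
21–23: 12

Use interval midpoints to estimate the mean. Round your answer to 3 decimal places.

9.436

Midpoints: 1, 4, 7, 10, 13, 16, 19, 22
Σfm = 20×1 + 31×4 + 20×7 + 14×10 + 14×13 + 11×16 + 11×19 + 12×22 = 1255
n = Σf = 133
Mean = 1255 / 133 = 9.4361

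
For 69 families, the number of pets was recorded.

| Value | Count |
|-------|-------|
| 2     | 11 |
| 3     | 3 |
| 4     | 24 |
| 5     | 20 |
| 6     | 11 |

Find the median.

Cumulative frequencies: 11, 14, 38, 58, 69
n = 69, so the median is the value in position (n+1)/2 = 35.
Position 35 falls at value 4.

4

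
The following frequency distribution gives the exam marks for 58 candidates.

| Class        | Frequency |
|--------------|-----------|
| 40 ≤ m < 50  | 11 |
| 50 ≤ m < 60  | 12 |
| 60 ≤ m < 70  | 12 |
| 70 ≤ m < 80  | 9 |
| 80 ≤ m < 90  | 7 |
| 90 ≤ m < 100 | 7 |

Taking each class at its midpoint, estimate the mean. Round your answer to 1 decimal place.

66.7

Midpoints: 45, 55, 65, 75, 85, 95
Σfm = 11×45 + 12×55 + 12×65 + 9×75 + 7×85 + 7×95 = 3870
n = Σf = 58
Mean = 3870 / 58 = 66.7241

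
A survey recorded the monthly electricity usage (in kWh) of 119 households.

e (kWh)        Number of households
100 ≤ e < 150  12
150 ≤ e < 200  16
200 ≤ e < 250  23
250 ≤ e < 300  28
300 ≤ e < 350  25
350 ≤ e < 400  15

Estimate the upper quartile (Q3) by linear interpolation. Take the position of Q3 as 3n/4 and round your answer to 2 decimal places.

320.50

Cumulative frequencies: 12, 28, 51, 79, 104, 119
n = 119; position = 3n/4 = 89.25.
This falls in the class 300 ≤ e < 350: L = 300, F = 79, f = 25, h = 50.
Upper quartile ≈ 300 + ((89.25 − 79) / 25) × 50 = 320.5000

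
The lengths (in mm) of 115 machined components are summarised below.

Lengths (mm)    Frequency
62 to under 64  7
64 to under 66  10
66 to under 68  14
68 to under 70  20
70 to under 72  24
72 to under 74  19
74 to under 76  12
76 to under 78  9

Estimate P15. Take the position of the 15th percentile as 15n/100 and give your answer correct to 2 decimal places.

66.04

Cumulative frequencies: 7, 17, 31, 51, 75, 94, 106, 115
n = 115; position = 15n/100 = 17.25.
This falls in the class 66 to under 68: L = 66, F = 17, f = 14, h = 2.
15th percentile ≈ 66 + ((17.25 − 17) / 14) × 2 = 66.0357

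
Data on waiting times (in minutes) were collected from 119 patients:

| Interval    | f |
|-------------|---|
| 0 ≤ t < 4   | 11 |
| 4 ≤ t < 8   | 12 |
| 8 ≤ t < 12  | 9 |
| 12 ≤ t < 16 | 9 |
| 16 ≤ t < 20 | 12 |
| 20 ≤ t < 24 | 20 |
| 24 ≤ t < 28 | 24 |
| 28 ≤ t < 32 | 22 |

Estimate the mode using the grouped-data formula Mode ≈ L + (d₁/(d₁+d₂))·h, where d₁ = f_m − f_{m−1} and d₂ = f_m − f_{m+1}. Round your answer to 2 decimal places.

26.67

Modal class: 24 ≤ t < 28 (highest frequency 24).
d₁ = 24 − 20 = 4, d₂ = 24 − 22 = 2
Mode ≈ 24 + (4/(4+2)) × 4 = 24 + 2.6667 = 26.6667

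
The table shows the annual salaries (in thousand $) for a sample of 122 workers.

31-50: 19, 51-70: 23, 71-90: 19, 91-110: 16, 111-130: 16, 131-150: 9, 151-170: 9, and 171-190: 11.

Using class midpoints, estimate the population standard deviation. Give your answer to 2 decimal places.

Midpoints: 40.5, 60.5, 80.5, 100.5, 120.5, 140.5, 160.5, 180.5
n = 122, Σfm = 11921, mean = 97.7131
Σfm² = 1400290.5
Σf(m − x̄)² = Σfm² − (Σfm)²/n = 1400290.5 − 11921²/122 = 235452.4590
Population variance = 235452.4590 / 122 = 1929.9382
Standard deviation = √1929.9382 = 43.9311

43.93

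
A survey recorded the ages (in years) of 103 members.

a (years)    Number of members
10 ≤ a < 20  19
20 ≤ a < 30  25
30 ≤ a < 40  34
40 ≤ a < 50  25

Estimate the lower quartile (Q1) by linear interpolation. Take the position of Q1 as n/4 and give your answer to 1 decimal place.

Cumulative frequencies: 19, 44, 78, 103
n = 103; position = n/4 = 25.75.
This falls in the class 20 ≤ a < 30: L = 20, F = 19, f = 25, h = 10.
Lower quartile ≈ 20 + ((25.75 − 19) / 25) × 10 = 22.7000

22.7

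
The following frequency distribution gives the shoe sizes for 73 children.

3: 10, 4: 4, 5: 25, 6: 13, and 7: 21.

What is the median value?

5

Cumulative frequencies: 10, 14, 39, 52, 73
n = 73, so the median is the value in position (n+1)/2 = 37.
Position 37 falls at value 5.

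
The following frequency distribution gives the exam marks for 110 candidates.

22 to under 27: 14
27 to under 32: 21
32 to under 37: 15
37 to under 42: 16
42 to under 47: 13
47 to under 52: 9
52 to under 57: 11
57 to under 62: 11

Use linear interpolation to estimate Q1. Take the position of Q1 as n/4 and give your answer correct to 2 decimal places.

Cumulative frequencies: 14, 35, 50, 66, 79, 88, 99, 110
n = 110; position = n/4 = 27.5.
This falls in the class 27 to under 32: L = 27, F = 14, f = 21, h = 5.
Lower quartile ≈ 27 + ((27.5 − 14) / 21) × 5 = 30.2143

30.21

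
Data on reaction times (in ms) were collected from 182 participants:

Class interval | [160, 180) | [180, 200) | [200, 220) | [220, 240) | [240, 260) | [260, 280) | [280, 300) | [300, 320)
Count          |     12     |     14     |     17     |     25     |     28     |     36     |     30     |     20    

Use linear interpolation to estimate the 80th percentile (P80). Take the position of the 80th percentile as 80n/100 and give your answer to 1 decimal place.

Cumulative frequencies: 12, 26, 43, 68, 96, 132, 162, 182
n = 182; position = 80n/100 = 145.6.
This falls in the class [280, 300): L = 280, F = 132, f = 30, h = 20.
80th percentile ≈ 280 + ((145.6 − 132) / 30) × 20 = 289.0667

289.1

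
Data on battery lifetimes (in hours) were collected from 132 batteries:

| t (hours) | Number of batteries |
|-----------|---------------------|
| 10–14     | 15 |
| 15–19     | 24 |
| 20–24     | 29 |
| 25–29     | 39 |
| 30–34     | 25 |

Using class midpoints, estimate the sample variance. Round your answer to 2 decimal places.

40.79

Midpoints: 12, 17, 22, 27, 32
n = 132, Σfm = 3079, mean = 23.3258
Σfm² = 77163
Σf(m − x̄)² = Σfm² − (Σfm)²/n = 77163 − 3079²/132 = 5342.9924
Sample variance = 5342.9924 / 131 = 40.7862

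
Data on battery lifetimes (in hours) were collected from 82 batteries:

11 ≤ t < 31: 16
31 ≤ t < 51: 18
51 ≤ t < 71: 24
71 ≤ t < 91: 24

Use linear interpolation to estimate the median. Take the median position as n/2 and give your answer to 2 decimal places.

Cumulative frequencies: 16, 34, 58, 82
n = 82; position = n/2 = 41.
This falls in the class 51 ≤ t < 71: L = 51, F = 34, f = 24, h = 20.
Median ≈ 51 + ((41 − 34) / 24) × 20 = 56.8333

56.83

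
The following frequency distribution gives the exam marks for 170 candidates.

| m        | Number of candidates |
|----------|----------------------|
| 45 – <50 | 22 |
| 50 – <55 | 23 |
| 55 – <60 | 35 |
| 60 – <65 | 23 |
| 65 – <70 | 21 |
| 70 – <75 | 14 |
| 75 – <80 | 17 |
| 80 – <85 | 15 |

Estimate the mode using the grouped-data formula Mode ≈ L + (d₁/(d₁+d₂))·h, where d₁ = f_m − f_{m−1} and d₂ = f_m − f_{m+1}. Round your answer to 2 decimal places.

57.50

Modal class: 55 – <60 (highest frequency 35).
d₁ = 35 − 23 = 12, d₂ = 35 − 23 = 12
Mode ≈ 55 + (12/(12+12)) × 5 = 55 + 2.5000 = 57.5000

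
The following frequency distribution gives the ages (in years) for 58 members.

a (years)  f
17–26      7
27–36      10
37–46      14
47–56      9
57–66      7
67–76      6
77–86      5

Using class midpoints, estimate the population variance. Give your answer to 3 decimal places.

Midpoints: 21.5, 31.5, 41.5, 51.5, 61.5, 71.5, 81.5
n = 58, Σfm = 2777, mean = 47.8793
Σfm² = 151500.5
Σf(m − x̄)² = Σfm² − (Σfm)²/n = 151500.5 − 2777²/58 = 18539.6552
Population variance = 18539.6552 / 58 = 319.6492

319.649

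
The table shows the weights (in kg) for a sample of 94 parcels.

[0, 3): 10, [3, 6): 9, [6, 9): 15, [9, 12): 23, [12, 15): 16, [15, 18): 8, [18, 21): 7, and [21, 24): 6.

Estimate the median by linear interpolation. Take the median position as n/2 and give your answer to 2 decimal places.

10.70

Cumulative frequencies: 10, 19, 34, 57, 73, 81, 88, 94
n = 94; position = n/2 = 47.
This falls in the class [9, 12): L = 9, F = 34, f = 23, h = 3.
Median ≈ 9 + ((47 − 34) / 23) × 3 = 10.6957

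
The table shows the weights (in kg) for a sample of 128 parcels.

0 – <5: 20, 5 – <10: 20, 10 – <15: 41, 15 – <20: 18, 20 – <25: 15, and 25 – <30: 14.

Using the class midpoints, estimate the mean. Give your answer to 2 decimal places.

13.67

Midpoints: 2.5, 7.5, 12.5, 17.5, 22.5, 27.5
Σfm = 20×2.5 + 20×7.5 + 41×12.5 + 18×17.5 + 15×22.5 + 14×27.5 = 1750
n = Σf = 128
Mean = 1750 / 128 = 13.6719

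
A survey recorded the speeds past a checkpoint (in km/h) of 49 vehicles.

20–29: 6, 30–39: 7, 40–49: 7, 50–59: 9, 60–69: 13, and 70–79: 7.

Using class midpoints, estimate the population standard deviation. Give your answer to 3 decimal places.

16.103

Midpoints: 24.5, 34.5, 44.5, 54.5, 64.5, 74.5
n = 49, Σfm = 2550.5, mean = 52.0510
Σfm² = 145462.25
Σf(m − x̄)² = Σfm² − (Σfm)²/n = 145462.25 − 2550.5²/49 = 12706.1224
Population variance = 12706.1224 / 49 = 259.3086
Standard deviation = √259.3086 = 16.1031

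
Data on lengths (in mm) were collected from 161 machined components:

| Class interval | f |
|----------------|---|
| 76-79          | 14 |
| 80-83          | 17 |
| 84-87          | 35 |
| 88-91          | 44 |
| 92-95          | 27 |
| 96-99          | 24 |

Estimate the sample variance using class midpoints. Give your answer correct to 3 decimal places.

Midpoints: 77.5, 81.5, 85.5, 89.5, 93.5, 97.5
n = 161, Σfm = 14265.5, mean = 88.6056
Σfm² = 1269506.25
Σf(m − x̄)² = Σfm² − (Σfm)²/n = 1269506.25 − 14265.5²/161 = 5503.2050
Sample variance = 5503.2050 / 160 = 34.3950

34.395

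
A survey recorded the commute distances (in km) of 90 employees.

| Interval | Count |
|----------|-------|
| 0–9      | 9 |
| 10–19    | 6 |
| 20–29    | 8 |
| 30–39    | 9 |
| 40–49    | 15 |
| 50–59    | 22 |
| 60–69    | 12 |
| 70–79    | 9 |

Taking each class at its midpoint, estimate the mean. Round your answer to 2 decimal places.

43.83

Midpoints: 4.5, 14.5, 24.5, 34.5, 44.5, 54.5, 64.5, 74.5
Σfm = 9×4.5 + 6×14.5 + 8×24.5 + 9×34.5 + 15×44.5 + 22×54.5 + 12×64.5 + 9×74.5 = 3945
n = Σf = 90
Mean = 3945 / 90 = 43.8333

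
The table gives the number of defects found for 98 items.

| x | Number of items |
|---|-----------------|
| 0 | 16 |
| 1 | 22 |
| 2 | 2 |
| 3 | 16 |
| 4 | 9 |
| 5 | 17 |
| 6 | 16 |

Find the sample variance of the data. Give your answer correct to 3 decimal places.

Values: 0, 1, 2, 3, 4, 5, 6
n = 98, Σfx = 291, mean = 2.9694
Σfx² = 1319
Σf(x − x̄)² = Σfx² − (Σfx)²/n = 1319 − 291²/98 = 454.9082
Sample variance = 454.9082 / 97 = 4.6898

4.690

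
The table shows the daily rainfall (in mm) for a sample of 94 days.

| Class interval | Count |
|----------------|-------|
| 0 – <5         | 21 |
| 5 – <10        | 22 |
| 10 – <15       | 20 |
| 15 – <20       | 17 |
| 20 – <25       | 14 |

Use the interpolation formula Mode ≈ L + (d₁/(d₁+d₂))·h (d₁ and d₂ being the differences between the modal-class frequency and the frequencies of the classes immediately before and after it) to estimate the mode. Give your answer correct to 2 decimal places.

6.67

Modal class: 5 – <10 (highest frequency 22).
d₁ = 22 − 21 = 1, d₂ = 22 − 20 = 2
Mode ≈ 5 + (1/(1+2)) × 5 = 5 + 1.6667 = 6.6667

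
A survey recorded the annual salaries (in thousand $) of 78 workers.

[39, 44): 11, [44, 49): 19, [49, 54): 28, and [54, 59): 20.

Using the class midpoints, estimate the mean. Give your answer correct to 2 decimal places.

Midpoints: 41.5, 46.5, 51.5, 56.5
Σfm = 11×41.5 + 19×46.5 + 28×51.5 + 20×56.5 = 3912
n = Σf = 78
Mean = 3912 / 78 = 50.1538

50.15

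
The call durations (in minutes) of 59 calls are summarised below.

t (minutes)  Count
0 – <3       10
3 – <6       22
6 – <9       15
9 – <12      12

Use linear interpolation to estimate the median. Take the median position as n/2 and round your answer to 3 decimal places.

5.659

Cumulative frequencies: 10, 32, 47, 59
n = 59; position = n/2 = 29.5.
This falls in the class 3 – <6: L = 3, F = 10, f = 22, h = 3.
Median ≈ 3 + ((29.5 − 10) / 22) × 3 = 5.6591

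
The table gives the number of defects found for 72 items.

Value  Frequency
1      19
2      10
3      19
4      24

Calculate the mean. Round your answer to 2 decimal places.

Values: 1, 2, 3, 4
Σfx = 19×1 + 10×2 + 19×3 + 24×4 = 192
n = Σf = 72
Mean = 192 / 72 = 2.6667

2.67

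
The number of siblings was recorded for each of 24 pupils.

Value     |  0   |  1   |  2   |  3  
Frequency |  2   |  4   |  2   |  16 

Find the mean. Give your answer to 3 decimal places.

2.333

Values: 0, 1, 2, 3
Σfx = 2×0 + 4×1 + 2×2 + 16×3 = 56
n = Σf = 24
Mean = 56 / 24 = 2.3333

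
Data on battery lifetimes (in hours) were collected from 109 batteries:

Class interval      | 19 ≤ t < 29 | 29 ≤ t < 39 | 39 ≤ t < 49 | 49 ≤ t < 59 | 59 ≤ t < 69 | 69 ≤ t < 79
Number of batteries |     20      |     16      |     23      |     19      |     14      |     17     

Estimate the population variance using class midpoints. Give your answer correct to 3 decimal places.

Midpoints: 24, 34, 44, 54, 64, 74
n = 109, Σfm = 5216, mean = 47.8532
Σfm² = 280384
Σf(m − x̄)² = Σfm² − (Σfm)²/n = 280384 − 5216²/109 = 30781.6514
Population variance = 30781.6514 / 109 = 282.4005

282.400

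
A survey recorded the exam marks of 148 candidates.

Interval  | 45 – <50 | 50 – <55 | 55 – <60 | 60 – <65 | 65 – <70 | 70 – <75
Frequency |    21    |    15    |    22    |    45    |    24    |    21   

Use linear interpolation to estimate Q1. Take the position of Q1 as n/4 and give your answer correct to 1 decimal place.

Cumulative frequencies: 21, 36, 58, 103, 127, 148
n = 148; position = n/4 = 37.
This falls in the class 55 – <60: L = 55, F = 36, f = 22, h = 5.
Lower quartile ≈ 55 + ((37 − 36) / 22) × 5 = 55.2273

55.2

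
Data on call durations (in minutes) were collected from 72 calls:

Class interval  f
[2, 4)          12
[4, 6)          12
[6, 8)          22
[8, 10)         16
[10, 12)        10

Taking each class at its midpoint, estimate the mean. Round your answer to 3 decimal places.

Midpoints: 3, 5, 7, 9, 11
Σfm = 12×3 + 12×5 + 22×7 + 16×9 + 10×11 = 504
n = Σf = 72
Mean = 504 / 72 = 7.0000

7.000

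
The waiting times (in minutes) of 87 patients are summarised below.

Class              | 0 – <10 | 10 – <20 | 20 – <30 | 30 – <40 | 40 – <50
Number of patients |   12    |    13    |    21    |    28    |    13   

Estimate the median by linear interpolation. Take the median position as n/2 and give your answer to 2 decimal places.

28.81

Cumulative frequencies: 12, 25, 46, 74, 87
n = 87; position = n/2 = 43.5.
This falls in the class 20 – <30: L = 20, F = 25, f = 21, h = 10.
Median ≈ 20 + ((43.5 − 25) / 21) × 10 = 28.8095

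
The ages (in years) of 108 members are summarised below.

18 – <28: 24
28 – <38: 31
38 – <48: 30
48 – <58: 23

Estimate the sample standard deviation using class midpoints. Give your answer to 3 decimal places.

10.632

Midpoints: 23, 33, 43, 53
n = 108, Σfm = 4084, mean = 37.8148
Σfm² = 166532
Σf(m − x̄)² = Σfm² − (Σfm)²/n = 166532 − 4084²/108 = 12096.2963
Sample variance = 12096.2963 / 107 = 113.0495
Standard deviation = √113.0495 = 10.6325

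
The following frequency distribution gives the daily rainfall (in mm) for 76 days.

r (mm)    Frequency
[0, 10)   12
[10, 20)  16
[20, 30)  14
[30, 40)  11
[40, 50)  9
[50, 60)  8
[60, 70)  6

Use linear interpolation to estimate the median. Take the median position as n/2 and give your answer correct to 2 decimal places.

Cumulative frequencies: 12, 28, 42, 53, 62, 70, 76
n = 76; position = n/2 = 38.
This falls in the class [20, 30): L = 20, F = 28, f = 14, h = 10.
Median ≈ 20 + ((38 − 28) / 14) × 10 = 27.1429

27.14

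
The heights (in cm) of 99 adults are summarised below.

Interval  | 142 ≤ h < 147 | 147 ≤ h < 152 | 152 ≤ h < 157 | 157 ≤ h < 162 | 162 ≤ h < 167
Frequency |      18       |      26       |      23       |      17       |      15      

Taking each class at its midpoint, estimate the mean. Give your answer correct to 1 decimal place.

153.7

Midpoints: 144.5, 149.5, 154.5, 159.5, 164.5
Σfm = 18×144.5 + 26×149.5 + 23×154.5 + 17×159.5 + 15×164.5 = 15220.5
n = Σf = 99
Mean = 15220.5 / 99 = 153.7424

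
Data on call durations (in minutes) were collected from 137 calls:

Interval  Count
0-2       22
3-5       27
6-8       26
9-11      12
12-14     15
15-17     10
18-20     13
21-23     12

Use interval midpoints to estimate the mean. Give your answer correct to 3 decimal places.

Midpoints: 1, 4, 7, 10, 13, 16, 19, 22
Σfm = 22×1 + 27×4 + 26×7 + 12×10 + 15×13 + 10×16 + 13×19 + 12×22 = 1298
n = Σf = 137
Mean = 1298 / 137 = 9.4745

9.474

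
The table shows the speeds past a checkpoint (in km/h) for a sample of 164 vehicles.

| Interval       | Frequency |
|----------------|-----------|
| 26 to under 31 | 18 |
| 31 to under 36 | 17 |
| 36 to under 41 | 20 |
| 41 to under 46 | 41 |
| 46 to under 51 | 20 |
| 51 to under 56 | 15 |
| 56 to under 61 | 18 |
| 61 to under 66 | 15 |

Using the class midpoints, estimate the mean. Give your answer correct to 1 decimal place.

45.2

Midpoints: 28.5, 33.5, 38.5, 43.5, 48.5, 53.5, 58.5, 63.5
Σfm = 18×28.5 + 17×33.5 + 20×38.5 + 41×43.5 + 20×48.5 + 15×53.5 + 18×58.5 + 15×63.5 = 7414
n = Σf = 164
Mean = 7414 / 164 = 45.2073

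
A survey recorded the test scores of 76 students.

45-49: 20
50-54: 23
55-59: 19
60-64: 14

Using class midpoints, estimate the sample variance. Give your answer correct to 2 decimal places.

Midpoints: 47, 52, 57, 62
n = 76, Σfm = 4087, mean = 53.7763
Σfm² = 221919
Σf(m − x̄)² = Σfm² − (Σfm)²/n = 221919 − 4087²/76 = 2135.1974
Sample variance = 2135.1974 / 75 = 28.4693

28.47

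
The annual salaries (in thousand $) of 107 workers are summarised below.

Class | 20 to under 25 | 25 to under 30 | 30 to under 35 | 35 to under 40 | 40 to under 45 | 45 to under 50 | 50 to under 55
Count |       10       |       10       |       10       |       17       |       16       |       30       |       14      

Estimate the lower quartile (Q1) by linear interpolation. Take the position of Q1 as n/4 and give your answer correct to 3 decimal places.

Cumulative frequencies: 10, 20, 30, 47, 63, 93, 107
n = 107; position = n/4 = 26.75.
This falls in the class 30 to under 35: L = 30, F = 20, f = 10, h = 5.
Lower quartile ≈ 30 + ((26.75 − 20) / 10) × 5 = 33.3750

33.375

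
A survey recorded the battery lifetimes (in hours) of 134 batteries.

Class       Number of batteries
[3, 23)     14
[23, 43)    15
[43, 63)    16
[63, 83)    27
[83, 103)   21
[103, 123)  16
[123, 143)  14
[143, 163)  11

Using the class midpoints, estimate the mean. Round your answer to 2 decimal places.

80.61

Midpoints: 13, 33, 53, 73, 93, 113, 133, 153
Σfm = 14×13 + 15×33 + 16×53 + 27×73 + 21×93 + 16×113 + 14×133 + 11×153 = 10802
n = Σf = 134
Mean = 10802 / 134 = 80.6119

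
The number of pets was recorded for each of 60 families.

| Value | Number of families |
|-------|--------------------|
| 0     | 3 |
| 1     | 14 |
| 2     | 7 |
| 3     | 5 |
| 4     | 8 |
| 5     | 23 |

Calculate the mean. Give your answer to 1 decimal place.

3.2

Values: 0, 1, 2, 3, 4, 5
Σfx = 3×0 + 14×1 + 7×2 + 5×3 + 8×4 + 23×5 = 190
n = Σf = 60
Mean = 190 / 60 = 3.1667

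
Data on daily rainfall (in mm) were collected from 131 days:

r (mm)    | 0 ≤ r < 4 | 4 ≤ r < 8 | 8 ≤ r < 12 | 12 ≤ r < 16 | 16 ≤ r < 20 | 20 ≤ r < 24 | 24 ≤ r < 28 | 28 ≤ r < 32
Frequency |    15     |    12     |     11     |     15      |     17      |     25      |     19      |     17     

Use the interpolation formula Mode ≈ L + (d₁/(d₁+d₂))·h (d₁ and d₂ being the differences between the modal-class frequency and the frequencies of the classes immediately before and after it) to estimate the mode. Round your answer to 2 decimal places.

Modal class: 20 ≤ r < 24 (highest frequency 25).
d₁ = 25 − 17 = 8, d₂ = 25 − 19 = 6
Mode ≈ 20 + (8/(8+6)) × 4 = 20 + 2.2857 = 22.2857

22.29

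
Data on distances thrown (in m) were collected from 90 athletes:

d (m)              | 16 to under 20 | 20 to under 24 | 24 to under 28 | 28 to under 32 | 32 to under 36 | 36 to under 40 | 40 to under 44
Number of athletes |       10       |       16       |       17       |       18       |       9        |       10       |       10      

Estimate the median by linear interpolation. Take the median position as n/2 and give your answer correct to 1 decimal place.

28.4

Cumulative frequencies: 10, 26, 43, 61, 70, 80, 90
n = 90; position = n/2 = 45.
This falls in the class 28 to under 32: L = 28, F = 43, f = 18, h = 4.
Median ≈ 28 + ((45 − 43) / 18) × 4 = 28.4444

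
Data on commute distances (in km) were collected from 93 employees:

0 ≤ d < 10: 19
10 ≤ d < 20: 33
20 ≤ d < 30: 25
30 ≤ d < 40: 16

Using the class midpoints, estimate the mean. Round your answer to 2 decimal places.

Midpoints: 5, 15, 25, 35
Σfm = 19×5 + 33×15 + 25×25 + 16×35 = 1775
n = Σf = 93
Mean = 1775 / 93 = 19.0860

19.09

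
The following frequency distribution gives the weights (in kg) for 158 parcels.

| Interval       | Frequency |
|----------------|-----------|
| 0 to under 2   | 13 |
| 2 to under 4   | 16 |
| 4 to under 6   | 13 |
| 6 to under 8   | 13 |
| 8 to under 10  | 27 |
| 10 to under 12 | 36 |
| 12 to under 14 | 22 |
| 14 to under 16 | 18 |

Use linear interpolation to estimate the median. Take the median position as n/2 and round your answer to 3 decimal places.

9.778

Cumulative frequencies: 13, 29, 42, 55, 82, 118, 140, 158
n = 158; position = n/2 = 79.
This falls in the class 8 to under 10: L = 8, F = 55, f = 27, h = 2.
Median ≈ 8 + ((79 − 55) / 27) × 2 = 9.7778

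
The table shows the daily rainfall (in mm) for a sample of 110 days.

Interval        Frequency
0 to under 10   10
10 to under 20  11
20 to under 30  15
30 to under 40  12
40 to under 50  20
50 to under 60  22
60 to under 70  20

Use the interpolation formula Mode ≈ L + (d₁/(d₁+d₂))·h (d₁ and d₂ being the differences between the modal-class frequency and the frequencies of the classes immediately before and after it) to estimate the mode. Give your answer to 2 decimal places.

55.00

Modal class: 50 to under 60 (highest frequency 22).
d₁ = 22 − 20 = 2, d₂ = 22 − 20 = 2
Mode ≈ 50 + (2/(2+2)) × 10 = 50 + 5.0000 = 55.0000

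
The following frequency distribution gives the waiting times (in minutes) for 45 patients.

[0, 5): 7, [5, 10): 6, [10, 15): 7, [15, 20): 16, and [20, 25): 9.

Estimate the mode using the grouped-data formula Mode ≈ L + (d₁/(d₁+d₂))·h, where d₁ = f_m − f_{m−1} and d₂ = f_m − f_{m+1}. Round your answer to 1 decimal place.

17.8

Modal class: [15, 20) (highest frequency 16).
d₁ = 16 − 7 = 9, d₂ = 16 − 9 = 7
Mode ≈ 15 + (9/(9+7)) × 5 = 15 + 2.8125 = 17.8125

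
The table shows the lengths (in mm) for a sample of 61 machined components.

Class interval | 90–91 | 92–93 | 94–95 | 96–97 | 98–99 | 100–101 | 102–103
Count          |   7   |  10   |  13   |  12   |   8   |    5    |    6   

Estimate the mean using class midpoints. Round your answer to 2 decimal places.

95.91

Midpoints: 90.5, 92.5, 94.5, 96.5, 98.5, 100.5, 102.5
Σfm = 7×90.5 + 10×92.5 + 13×94.5 + 12×96.5 + 8×98.5 + 5×100.5 + 6×102.5 = 5850.5
n = Σf = 61
Mean = 5850.5 / 61 = 95.9098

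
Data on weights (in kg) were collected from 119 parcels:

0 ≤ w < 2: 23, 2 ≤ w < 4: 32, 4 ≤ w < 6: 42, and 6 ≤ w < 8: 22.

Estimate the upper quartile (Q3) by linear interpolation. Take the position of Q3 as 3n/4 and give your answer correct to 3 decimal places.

Cumulative frequencies: 23, 55, 97, 119
n = 119; position = 3n/4 = 89.25.
This falls in the class 4 ≤ w < 6: L = 4, F = 55, f = 42, h = 2.
Upper quartile ≈ 4 + ((89.25 − 55) / 42) × 2 = 5.6310

5.631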